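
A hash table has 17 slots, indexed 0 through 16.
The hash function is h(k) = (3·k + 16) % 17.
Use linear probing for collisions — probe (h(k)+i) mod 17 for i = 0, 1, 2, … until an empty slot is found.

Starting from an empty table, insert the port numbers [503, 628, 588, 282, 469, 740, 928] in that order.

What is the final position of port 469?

Insert 503: h=12, slot 12 empty -> index 12.
Insert 628: h=13, slot 13 empty -> index 13.
Insert 588: h=12, slots 12,13 occupied -> index 14.
Insert 282: h=12, slots 12,13,14 occupied -> index 15.
Insert 469: h=12, slots 12,13,14,15 occupied -> index 16.
Insert 740: h=9, slot 9 empty -> index 9.
Insert 928: h=12, slots 12,13,14,15,16 occupied -> index 0.
Table: [928, —, —, —, —, —, —, —, —, 740, —, —, 503, 628, 588, 282, 469]

16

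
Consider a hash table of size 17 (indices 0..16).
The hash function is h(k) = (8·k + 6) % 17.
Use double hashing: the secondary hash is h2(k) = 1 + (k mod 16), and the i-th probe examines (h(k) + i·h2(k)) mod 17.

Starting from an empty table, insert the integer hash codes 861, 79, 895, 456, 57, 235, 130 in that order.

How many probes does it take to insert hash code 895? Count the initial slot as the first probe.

3

Insert 861: h=9, slot 9 empty => index 9.
Insert 79: h=9, h2=16, slot 9 occupied => index 8.
Insert 895: h=9, h2=16, slots 9,8 occupied => index 7.
Insert 456: h=16, slot 16 empty => index 16.
Insert 57: h=3, slot 3 empty => index 3.
Insert 235: h=16, h2=12, slot 16 occupied => index 11.
Insert 130: h=9, h2=3, slot 9 occupied => index 12.
Table: [∅, ∅, ∅, 57, ∅, ∅, ∅, 895, 79, 861, ∅, 235, 130, ∅, ∅, ∅, 456]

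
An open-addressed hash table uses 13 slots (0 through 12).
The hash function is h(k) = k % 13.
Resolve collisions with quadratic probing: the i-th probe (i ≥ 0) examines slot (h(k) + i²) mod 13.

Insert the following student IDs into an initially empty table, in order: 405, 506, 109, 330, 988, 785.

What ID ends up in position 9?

785

405: h=2 => slot 2
506: h=12 => slot 12
109: h=5 => slot 5
330: h=5, probe 5,6 => slot 6
988: h=0 => slot 0
785: h=5, probe 5,6,9 => slot 9
Table: [988, ., 405, ., ., 109, 330, ., ., 785, ., ., 506]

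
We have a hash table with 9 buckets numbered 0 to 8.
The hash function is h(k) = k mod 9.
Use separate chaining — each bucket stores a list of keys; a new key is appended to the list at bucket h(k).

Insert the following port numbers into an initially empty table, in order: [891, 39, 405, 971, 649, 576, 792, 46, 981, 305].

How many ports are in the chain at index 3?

Insert 891: h=0, bucket 0 empty → new chain.
Insert 39: h=3, bucket 3 empty → new chain.
Insert 405: h=0, bucket 0 nonempty → append to chain.
Insert 971: h=8, bucket 8 empty → new chain.
Insert 649: h=1, bucket 1 empty → new chain.
Insert 576: h=0, bucket 0 nonempty → append to chain.
Insert 792: h=0, bucket 0 nonempty → append to chain.
Insert 46: h=1, bucket 1 nonempty → append to chain.
Insert 981: h=0, bucket 0 nonempty → append to chain.
Insert 305: h=8, bucket 8 nonempty → append to chain.
Final buckets:
0: 891 -> 405 -> 576 -> 792 -> 981
1: 649 -> 46
2: _
3: 39
4: _
5: _
6: _
7: _
8: 971 -> 305

1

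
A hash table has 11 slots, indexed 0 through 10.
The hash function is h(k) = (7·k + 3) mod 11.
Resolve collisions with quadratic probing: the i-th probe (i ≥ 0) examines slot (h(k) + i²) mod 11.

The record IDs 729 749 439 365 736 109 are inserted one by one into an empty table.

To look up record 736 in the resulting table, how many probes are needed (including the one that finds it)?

729 hashes to 2; slot 2 is free => place at 2.
749 hashes to 10; slot 10 is free => place at 10.
439 hashes to 7; slot 7 is free => place at 7.
365 hashes to 6; slot 6 is free => place at 6.
736 hashes to 7; 7 taken => place at 8.
109 hashes to 7; 7,8 taken => place at 0.
Table: [109, —, 729, —, —, —, 365, 439, 736, —, 749]
Lookup 736: h=7, probe 7,8 → found at 8.

2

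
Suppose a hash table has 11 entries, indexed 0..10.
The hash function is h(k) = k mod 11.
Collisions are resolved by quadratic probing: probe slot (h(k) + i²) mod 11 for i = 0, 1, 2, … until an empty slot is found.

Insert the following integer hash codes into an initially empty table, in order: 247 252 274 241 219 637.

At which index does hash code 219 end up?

8

247: h=5 → slot 5
252: h=10 → slot 10
274: h=10, probe 10,0 → slot 0
241: h=10, probe 10,0,3 → slot 3
219: h=10, probe 10,0,3,8 → slot 8
637: h=10, probe 10,0,3,8,4 → slot 4
Table: [274, ∅, ∅, 241, 637, 247, ∅, ∅, 219, ∅, 252]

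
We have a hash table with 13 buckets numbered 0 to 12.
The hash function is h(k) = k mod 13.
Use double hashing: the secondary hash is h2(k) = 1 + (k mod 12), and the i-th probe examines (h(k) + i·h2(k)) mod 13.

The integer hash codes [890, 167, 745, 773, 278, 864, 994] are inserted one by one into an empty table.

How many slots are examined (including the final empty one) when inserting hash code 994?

3

Insert 890: h=6, slot 6 empty => index 6.
Insert 167: h=11, slot 11 empty => index 11.
Insert 745: h=4, slot 4 empty => index 4.
Insert 773: h=6, h2=6, slot 6 occupied => index 12.
Insert 278: h=5, slot 5 empty => index 5.
Insert 864: h=6, h2=1, slot 6 occupied => index 7.
Insert 994: h=6, h2=11, slots 6,4 occupied => index 2.
Table: [∅, ∅, 994, ∅, 745, 278, 890, 864, ∅, ∅, ∅, 167, 773]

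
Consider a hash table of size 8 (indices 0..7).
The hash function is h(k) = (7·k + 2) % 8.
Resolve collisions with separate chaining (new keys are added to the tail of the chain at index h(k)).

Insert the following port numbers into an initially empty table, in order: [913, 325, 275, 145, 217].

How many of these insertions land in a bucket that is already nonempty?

Insert 913: h=1, bucket 1 empty → new chain.
Insert 325: h=5, bucket 5 empty → new chain.
Insert 275: h=7, bucket 7 empty → new chain.
Insert 145: h=1, bucket 1 nonempty → append to chain.
Insert 217: h=1, bucket 1 nonempty → append to chain.
Final buckets:
0: ∅
1: 913 -> 145 -> 217
2: ∅
3: ∅
4: ∅
5: 325
6: ∅
7: 275

2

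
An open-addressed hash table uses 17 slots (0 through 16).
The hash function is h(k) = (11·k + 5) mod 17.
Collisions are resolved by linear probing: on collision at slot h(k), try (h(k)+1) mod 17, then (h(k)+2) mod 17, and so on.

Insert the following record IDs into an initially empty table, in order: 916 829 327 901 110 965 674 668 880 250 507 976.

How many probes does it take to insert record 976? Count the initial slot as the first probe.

916: h=0 -> slot 0
829: h=12 -> slot 12
327: h=15 -> slot 15
901: h=5 -> slot 5
110: h=8 -> slot 8
965: h=12, probe 12,13 -> slot 13
674: h=7 -> slot 7
668: h=9 -> slot 9
880: h=12, probe 12,13,14 -> slot 14
250: h=1 -> slot 1
507: h=6 -> slot 6
976: h=14, probe 14,15,16 -> slot 16
Table: [916, 250, ∅, ∅, ∅, 901, 507, 674, 110, 668, ∅, ∅, 829, 965, 880, 327, 976]

3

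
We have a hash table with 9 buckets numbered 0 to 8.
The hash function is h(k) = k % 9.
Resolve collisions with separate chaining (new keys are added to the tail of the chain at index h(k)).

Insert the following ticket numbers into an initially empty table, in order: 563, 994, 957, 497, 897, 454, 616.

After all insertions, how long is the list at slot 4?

3

Insert 563: h=5, bucket 5 empty → new chain.
Insert 994: h=4, bucket 4 empty → new chain.
Insert 957: h=3, bucket 3 empty → new chain.
Insert 497: h=2, bucket 2 empty → new chain.
Insert 897: h=6, bucket 6 empty → new chain.
Insert 454: h=4, bucket 4 nonempty → append to chain.
Insert 616: h=4, bucket 4 nonempty → append to chain.
Final buckets:
0: —
1: —
2: 497
3: 957
4: 994 -> 454 -> 616
5: 563
6: 897
7: —
8: —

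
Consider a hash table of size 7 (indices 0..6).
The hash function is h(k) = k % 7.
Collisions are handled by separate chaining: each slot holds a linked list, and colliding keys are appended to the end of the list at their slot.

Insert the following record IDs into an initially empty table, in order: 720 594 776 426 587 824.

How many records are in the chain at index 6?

720 -> bucket 6
594 -> bucket 6 (collision)
776 -> bucket 6 (collision)
426 -> bucket 6 (collision)
587 -> bucket 6 (collision)
824 -> bucket 5
Final buckets:
0: —
1: —
2: —
3: —
4: —
5: 824
6: 720 -> 594 -> 776 -> 426 -> 587

5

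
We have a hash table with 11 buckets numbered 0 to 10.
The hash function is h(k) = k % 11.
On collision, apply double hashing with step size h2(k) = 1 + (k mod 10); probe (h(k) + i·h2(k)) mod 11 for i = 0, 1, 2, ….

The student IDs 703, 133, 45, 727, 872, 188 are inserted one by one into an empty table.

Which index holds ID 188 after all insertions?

703 hashes to 10; slot 10 is free → place at 10.
133 hashes to 1; slot 1 is free → place at 1.
45 hashes to 1, h2=6; 1 taken → place at 7.
727 hashes to 1, h2=8; 1 taken → place at 9.
872 hashes to 3; slot 3 is free → place at 3.
188 hashes to 1, h2=9; 1,10 taken → place at 8.
Table: [_, 133, _, 872, _, _, _, 45, 188, 727, 703]

8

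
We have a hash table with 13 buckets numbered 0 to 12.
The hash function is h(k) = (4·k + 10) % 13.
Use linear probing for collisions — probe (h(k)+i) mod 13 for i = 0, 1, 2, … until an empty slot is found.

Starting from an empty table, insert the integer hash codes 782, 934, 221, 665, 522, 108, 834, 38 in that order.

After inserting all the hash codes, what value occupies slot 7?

522

782: h=5 => slot 5
934: h=2 => slot 2
221: h=10 => slot 10
665: h=5, probe 5,6 => slot 6
522: h=5, probe 5,6,7 => slot 7
108: h=0 => slot 0
834: h=5, probe 5,6,7,8 => slot 8
38: h=6, probe 6,7,8,9 => slot 9
Table: [108, ., 934, ., ., 782, 665, 522, 834, 38, 221, ., .]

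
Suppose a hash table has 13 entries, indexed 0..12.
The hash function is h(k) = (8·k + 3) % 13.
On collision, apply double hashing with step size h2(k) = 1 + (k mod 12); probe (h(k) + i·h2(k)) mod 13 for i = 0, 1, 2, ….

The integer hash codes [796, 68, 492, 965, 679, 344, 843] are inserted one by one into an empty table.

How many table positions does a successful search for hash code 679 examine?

796: h=1 => slot 1
68: h=1, h2=9, probe 1,10 => slot 10
492: h=0 => slot 0
965: h=1, h2=6, probe 1,7 => slot 7
679: h=1, h2=8, probe 1,9 => slot 9
344: h=12 => slot 12
843: h=0, h2=4, probe 0,4 => slot 4
Table: [492, 796, _, _, 843, _, _, 965, _, 679, 68, _, 344]
Lookup 679: h=1, h2=8, probe 1,9 → found at 9.

2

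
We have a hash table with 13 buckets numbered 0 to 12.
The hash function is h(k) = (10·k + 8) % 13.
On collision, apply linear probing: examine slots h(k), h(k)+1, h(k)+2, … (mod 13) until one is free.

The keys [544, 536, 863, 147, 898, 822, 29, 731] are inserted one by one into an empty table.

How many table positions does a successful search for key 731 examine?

544 hashes to 1; slot 1 is free => place at 1.
536 hashes to 12; slot 12 is free => place at 12.
863 hashes to 6; slot 6 is free => place at 6.
147 hashes to 9; slot 9 is free => place at 9.
898 hashes to 5; slot 5 is free => place at 5.
822 hashes to 12; 12 taken => place at 0.
29 hashes to 12; 12,0,1 taken => place at 2.
731 hashes to 12; 12,0,1,2 taken => place at 3.
Table: [822, 544, 29, 731, ., 898, 863, ., ., 147, ., ., 536]
Lookup 731: h=12, probe 12,0,1,2,3 → found at 3.

5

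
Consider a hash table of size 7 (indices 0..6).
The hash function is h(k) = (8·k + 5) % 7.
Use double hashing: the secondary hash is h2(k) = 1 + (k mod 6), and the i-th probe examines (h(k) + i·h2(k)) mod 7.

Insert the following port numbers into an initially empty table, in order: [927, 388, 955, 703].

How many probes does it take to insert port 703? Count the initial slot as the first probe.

927: h=1 → slot 1
388: h=1, h2=5, probe 1,6 → slot 6
955: h=1, h2=2, probe 1,3 → slot 3
703: h=1, h2=2, probe 1,3,5 → slot 5
Table: [∅, 927, ∅, 955, ∅, 703, 388]

3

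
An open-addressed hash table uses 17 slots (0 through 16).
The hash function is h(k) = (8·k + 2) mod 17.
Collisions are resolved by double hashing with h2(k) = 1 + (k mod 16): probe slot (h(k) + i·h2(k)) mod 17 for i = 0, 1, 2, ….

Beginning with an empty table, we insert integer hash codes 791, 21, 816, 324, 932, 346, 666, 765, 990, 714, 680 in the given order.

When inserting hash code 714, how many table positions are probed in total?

3

Insert 791: h=6, slot 6 empty => index 6.
Insert 21: h=0, slot 0 empty => index 0.
Insert 816: h=2, slot 2 empty => index 2.
Insert 324: h=10, slot 10 empty => index 10.
Insert 932: h=12, slot 12 empty => index 12.
Insert 346: h=16, slot 16 empty => index 16.
Insert 666: h=9, slot 9 empty => index 9.
Insert 765: h=2, h2=14, slots 2,16 occupied => index 13.
Insert 990: h=0, h2=15, slot 0 occupied => index 15.
Insert 714: h=2, h2=11, slots 2,13 occupied => index 7.
Insert 680: h=2, h2=9, slot 2 occupied => index 11.
Table: [21, ∅, 816, ∅, ∅, ∅, 791, 714, ∅, 666, 324, 680, 932, 765, ∅, 990, 346]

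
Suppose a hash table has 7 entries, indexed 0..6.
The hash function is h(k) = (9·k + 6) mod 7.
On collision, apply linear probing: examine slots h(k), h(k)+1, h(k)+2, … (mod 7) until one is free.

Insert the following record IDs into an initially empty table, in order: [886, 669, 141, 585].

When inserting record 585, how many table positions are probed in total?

886: h=0 -> slot 0
669: h=0, probe 0,1 -> slot 1
141: h=1, probe 1,2 -> slot 2
585: h=0, probe 0,1,2,3 -> slot 3
Table: [886, 669, 141, 585, ∅, ∅, ∅]

4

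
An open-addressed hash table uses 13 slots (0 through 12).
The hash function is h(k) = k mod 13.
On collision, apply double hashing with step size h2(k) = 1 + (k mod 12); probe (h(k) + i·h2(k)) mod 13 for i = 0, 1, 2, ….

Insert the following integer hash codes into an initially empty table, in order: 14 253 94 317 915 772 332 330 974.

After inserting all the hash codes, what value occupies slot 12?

330

14: h=1 → slot 1
253: h=6 → slot 6
94: h=3 → slot 3
317: h=5 → slot 5
915: h=5, h2=4, probe 5,9 → slot 9
772: h=5, h2=5, probe 5,10 → slot 10
332: h=7 → slot 7
330: h=5, h2=7, probe 5,12 → slot 12
974: h=12, h2=3, probe 12,2 → slot 2
Table: [—, 14, 974, 94, —, 317, 253, 332, —, 915, 772, —, 330]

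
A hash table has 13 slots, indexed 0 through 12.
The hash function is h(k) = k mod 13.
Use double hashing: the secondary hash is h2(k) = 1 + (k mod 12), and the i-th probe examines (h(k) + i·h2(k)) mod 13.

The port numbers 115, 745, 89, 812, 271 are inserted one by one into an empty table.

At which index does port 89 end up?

115 hashes to 11; slot 11 is free => place at 11.
745 hashes to 4; slot 4 is free => place at 4.
89 hashes to 11, h2=6; 11,4 taken => place at 10.
812 hashes to 6; slot 6 is free => place at 6.
271 hashes to 11, h2=8; 11,6 taken => place at 1.
Table: [—, 271, —, —, 745, —, 812, —, —, —, 89, 115, —]

10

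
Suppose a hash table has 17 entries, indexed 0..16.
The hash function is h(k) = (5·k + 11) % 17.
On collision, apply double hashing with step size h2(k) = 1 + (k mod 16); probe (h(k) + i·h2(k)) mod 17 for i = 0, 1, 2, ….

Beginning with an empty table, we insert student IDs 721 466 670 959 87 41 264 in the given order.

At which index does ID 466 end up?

15

721 hashes to 12; slot 12 is free → place at 12.
466 hashes to 12, h2=3; 12 taken → place at 15.
670 hashes to 12, h2=15; 12 taken → place at 10.
959 hashes to 12, h2=16; 12 taken → place at 11.
87 hashes to 4; slot 4 is free → place at 4.
41 hashes to 12, h2=10; 12 taken → place at 5.
264 hashes to 5, h2=9; 5 taken → place at 14.
Table: [., ., ., ., 87, 41, ., ., ., ., 670, 959, 721, ., 264, 466, .]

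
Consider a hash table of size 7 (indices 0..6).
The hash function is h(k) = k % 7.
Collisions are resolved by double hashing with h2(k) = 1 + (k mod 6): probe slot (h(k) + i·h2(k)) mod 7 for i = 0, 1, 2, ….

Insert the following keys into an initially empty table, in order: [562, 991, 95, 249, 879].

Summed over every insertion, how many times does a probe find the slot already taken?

562: h=2 → slot 2
991: h=4 → slot 4
95: h=4, h2=6, probe 4,3 → slot 3
249: h=4, h2=4, probe 4,1 → slot 1
879: h=4, h2=4, probe 4,1,5 → slot 5
Table: [—, 249, 562, 95, 991, 879, —]

4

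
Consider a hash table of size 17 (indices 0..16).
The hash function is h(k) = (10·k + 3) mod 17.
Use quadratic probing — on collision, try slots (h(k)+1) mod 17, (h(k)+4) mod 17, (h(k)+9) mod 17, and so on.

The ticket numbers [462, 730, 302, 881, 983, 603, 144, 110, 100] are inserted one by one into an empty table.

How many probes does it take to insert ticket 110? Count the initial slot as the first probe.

462: h=16 → slot 16
730: h=10 → slot 10
302: h=14 → slot 14
881: h=7 → slot 7
983: h=7, probe 7,8 → slot 8
603: h=15 → slot 15
144: h=15, probe 15,16,2 → slot 2
110: h=15, probe 15,16,2,7,14,6 → slot 6
100: h=0 → slot 0
Table: [100, ., 144, ., ., ., 110, 881, 983, ., 730, ., ., ., 302, 603, 462]

6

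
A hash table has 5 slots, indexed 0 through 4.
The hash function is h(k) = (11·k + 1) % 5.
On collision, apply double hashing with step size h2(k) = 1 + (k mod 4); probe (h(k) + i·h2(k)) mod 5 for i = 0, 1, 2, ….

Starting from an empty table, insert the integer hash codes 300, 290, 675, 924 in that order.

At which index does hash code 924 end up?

Insert 300: h=1, slot 1 empty → index 1.
Insert 290: h=1, h2=3, slot 1 occupied → index 4.
Insert 675: h=1, h2=4, slot 1 occupied → index 0.
Insert 924: h=0, h2=1, slots 0,1 occupied → index 2.
Table: [675, 300, 924, —, 290]

2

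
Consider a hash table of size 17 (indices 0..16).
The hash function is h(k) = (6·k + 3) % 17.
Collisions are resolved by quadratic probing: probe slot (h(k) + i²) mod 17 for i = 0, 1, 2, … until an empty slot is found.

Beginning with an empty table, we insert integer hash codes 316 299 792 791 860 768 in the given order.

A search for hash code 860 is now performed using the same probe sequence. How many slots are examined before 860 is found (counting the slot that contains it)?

4

Insert 316: h=12, slot 12 empty => index 12.
Insert 299: h=12, slot 12 occupied => index 13.
Insert 792: h=12, slots 12,13 occupied => index 16.
Insert 791: h=6, slot 6 empty => index 6.
Insert 860: h=12, slots 12,13,16 occupied => index 4.
Insert 768: h=4, slot 4 occupied => index 5.
Table: [—, —, —, —, 860, 768, 791, —, —, —, —, —, 316, 299, —, —, 792]
Lookup 860: h=12, probe 12,13,16,4 → found at 4.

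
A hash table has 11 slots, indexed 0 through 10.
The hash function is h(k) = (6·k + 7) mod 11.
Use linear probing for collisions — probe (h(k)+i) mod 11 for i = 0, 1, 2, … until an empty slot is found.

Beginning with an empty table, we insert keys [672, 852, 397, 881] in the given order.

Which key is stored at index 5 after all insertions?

672 hashes to 2; slot 2 is free => place at 2.
852 hashes to 4; slot 4 is free => place at 4.
397 hashes to 2; 2 taken => place at 3.
881 hashes to 2; 2,3,4 taken => place at 5.
Table: [_, _, 672, 397, 852, 881, _, _, _, _, _]

881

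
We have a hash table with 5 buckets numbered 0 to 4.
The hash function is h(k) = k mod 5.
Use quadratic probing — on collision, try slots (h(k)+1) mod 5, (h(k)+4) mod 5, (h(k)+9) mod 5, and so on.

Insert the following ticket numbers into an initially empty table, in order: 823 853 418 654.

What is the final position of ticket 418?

Insert 823: h=3, slot 3 empty => index 3.
Insert 853: h=3, slot 3 occupied => index 4.
Insert 418: h=3, slots 3,4 occupied => index 2.
Insert 654: h=4, slot 4 occupied => index 0.
Table: [654, ., 418, 823, 853]

2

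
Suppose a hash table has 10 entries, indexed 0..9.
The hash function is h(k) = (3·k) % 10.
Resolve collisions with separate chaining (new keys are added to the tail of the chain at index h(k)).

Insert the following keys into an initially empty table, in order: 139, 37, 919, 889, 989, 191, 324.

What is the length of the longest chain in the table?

4

Insert 139: h=7, bucket 7 empty → new chain.
Insert 37: h=1, bucket 1 empty → new chain.
Insert 919: h=7, bucket 7 nonempty → append to chain.
Insert 889: h=7, bucket 7 nonempty → append to chain.
Insert 989: h=7, bucket 7 nonempty → append to chain.
Insert 191: h=3, bucket 3 empty → new chain.
Insert 324: h=2, bucket 2 empty → new chain.
Final buckets:
0: —
1: 37
2: 324
3: 191
4: —
5: —
6: —
7: 139 -> 919 -> 889 -> 989
8: —
9: —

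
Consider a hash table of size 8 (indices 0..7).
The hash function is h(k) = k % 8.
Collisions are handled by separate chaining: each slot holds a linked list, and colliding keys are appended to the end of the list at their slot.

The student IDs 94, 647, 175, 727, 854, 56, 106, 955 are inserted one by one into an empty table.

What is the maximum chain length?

Insert 94: h=6, bucket 6 empty -> new chain.
Insert 647: h=7, bucket 7 empty -> new chain.
Insert 175: h=7, bucket 7 nonempty -> append to chain.
Insert 727: h=7, bucket 7 nonempty -> append to chain.
Insert 854: h=6, bucket 6 nonempty -> append to chain.
Insert 56: h=0, bucket 0 empty -> new chain.
Insert 106: h=2, bucket 2 empty -> new chain.
Insert 955: h=3, bucket 3 empty -> new chain.
Final buckets:
0: 56
1: .
2: 106
3: 955
4: .
5: .
6: 94 -> 854
7: 647 -> 175 -> 727

3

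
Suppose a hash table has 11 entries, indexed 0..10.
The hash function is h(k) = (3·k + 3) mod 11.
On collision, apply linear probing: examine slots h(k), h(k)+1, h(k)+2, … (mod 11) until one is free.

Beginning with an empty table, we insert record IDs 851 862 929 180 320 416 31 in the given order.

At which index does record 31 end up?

10

851: h=4 -> slot 4
862: h=4, probe 4,5 -> slot 5
929: h=7 -> slot 7
180: h=4, probe 4,5,6 -> slot 6
320: h=6, probe 6,7,8 -> slot 8
416: h=8, probe 8,9 -> slot 9
31: h=8, probe 8,9,10 -> slot 10
Table: [_, _, _, _, 851, 862, 180, 929, 320, 416, 31]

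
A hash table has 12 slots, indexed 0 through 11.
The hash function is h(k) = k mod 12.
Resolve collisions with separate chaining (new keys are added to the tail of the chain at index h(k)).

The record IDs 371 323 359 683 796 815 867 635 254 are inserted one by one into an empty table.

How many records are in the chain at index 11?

371 -> bucket 11
323 -> bucket 11 (collision)
359 -> bucket 11 (collision)
683 -> bucket 11 (collision)
796 -> bucket 4
815 -> bucket 11 (collision)
867 -> bucket 3
635 -> bucket 11 (collision)
254 -> bucket 2
Final buckets:
0: ∅
1: ∅
2: 254
3: 867
4: 796
5: ∅
6: ∅
7: ∅
8: ∅
9: ∅
10: ∅
11: 371 -> 323 -> 359 -> 683 -> 815 -> 635

6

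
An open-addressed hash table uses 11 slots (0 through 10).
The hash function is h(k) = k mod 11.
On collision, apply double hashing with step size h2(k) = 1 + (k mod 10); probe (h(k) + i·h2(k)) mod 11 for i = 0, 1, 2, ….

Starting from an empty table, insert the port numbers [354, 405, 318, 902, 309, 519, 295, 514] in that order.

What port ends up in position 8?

354 hashes to 2; slot 2 is free → place at 2.
405 hashes to 9; slot 9 is free → place at 9.
318 hashes to 10; slot 10 is free → place at 10.
902 hashes to 0; slot 0 is free → place at 0.
309 hashes to 1; slot 1 is free → place at 1.
519 hashes to 2, h2=10; 2,1,0,10,9 taken → place at 8.
295 hashes to 9, h2=6; 9 taken → place at 4.
514 hashes to 8, h2=5; 8,2 taken → place at 7.
Table: [902, 309, 354, —, 295, —, —, 514, 519, 405, 318]

519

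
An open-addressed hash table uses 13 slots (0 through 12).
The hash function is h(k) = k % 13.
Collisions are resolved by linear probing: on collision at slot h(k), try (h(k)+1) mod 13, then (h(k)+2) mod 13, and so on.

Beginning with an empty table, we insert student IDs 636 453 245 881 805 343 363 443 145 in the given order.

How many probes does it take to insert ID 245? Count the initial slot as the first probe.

636: h=12 => slot 12
453: h=11 => slot 11
245: h=11, probe 11,12,0 => slot 0
881: h=10 => slot 10
805: h=12, probe 12,0,1 => slot 1
343: h=5 => slot 5
363: h=12, probe 12,0,1,2 => slot 2
443: h=1, probe 1,2,3 => slot 3
145: h=2, probe 2,3,4 => slot 4
Table: [245, 805, 363, 443, 145, 343, ∅, ∅, ∅, ∅, 881, 453, 636]

3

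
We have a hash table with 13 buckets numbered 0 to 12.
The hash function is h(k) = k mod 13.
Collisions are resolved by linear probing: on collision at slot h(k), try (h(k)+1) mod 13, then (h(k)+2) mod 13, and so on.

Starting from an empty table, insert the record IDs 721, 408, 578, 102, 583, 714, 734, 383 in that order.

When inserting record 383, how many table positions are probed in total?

721: h=6 → slot 6
408: h=5 → slot 5
578: h=6, probe 6,7 → slot 7
102: h=11 → slot 11
583: h=11, probe 11,12 → slot 12
714: h=12, probe 12,0 → slot 0
734: h=6, probe 6,7,8 → slot 8
383: h=6, probe 6,7,8,9 → slot 9
Table: [714, ∅, ∅, ∅, ∅, 408, 721, 578, 734, 383, ∅, 102, 583]

4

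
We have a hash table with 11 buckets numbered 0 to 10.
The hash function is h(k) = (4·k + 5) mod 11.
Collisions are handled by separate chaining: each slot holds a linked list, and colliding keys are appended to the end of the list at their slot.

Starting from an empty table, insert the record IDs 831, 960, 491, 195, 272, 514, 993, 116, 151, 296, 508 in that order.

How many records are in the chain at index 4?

Insert 831: h=7, bucket 7 empty -> new chain.
Insert 960: h=6, bucket 6 empty -> new chain.
Insert 491: h=0, bucket 0 empty -> new chain.
Insert 195: h=4, bucket 4 empty -> new chain.
Insert 272: h=4, bucket 4 nonempty -> append to chain.
Insert 514: h=4, bucket 4 nonempty -> append to chain.
Insert 993: h=6, bucket 6 nonempty -> append to chain.
Insert 116: h=7, bucket 7 nonempty -> append to chain.
Insert 151: h=4, bucket 4 nonempty -> append to chain.
Insert 296: h=1, bucket 1 empty -> new chain.
Insert 508: h=2, bucket 2 empty -> new chain.
Final buckets:
0: 491
1: 296
2: 508
3: .
4: 195 -> 272 -> 514 -> 151
5: .
6: 960 -> 993
7: 831 -> 116
8: .
9: .
10: .

4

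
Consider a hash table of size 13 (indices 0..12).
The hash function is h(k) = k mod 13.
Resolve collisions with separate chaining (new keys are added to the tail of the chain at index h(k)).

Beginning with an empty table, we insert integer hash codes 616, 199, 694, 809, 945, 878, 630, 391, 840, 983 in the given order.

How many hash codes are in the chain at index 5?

2

616 → bucket 5
199 → bucket 4
694 → bucket 5 (collision)
809 → bucket 3
945 → bucket 9
878 → bucket 7
630 → bucket 6
391 → bucket 1
840 → bucket 8
983 → bucket 8 (collision)
Final buckets:
0: ∅
1: 391
2: ∅
3: 809
4: 199
5: 616 -> 694
6: 630
7: 878
8: 840 -> 983
9: 945
10: ∅
11: ∅
12: ∅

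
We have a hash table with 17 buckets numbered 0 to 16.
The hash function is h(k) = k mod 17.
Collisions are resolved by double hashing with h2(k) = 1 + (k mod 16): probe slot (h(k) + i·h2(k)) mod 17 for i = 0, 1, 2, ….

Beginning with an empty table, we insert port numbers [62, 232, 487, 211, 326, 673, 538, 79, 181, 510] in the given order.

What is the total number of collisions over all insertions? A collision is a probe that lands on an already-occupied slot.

62: h=11 -> slot 11
232: h=11, h2=9, probe 11,3 -> slot 3
487: h=11, h2=8, probe 11,2 -> slot 2
211: h=7 -> slot 7
326: h=3, h2=7, probe 3,10 -> slot 10
673: h=10, h2=2, probe 10,12 -> slot 12
538: h=11, h2=11, probe 11,5 -> slot 5
79: h=11, h2=16, probe 11,10,9 -> slot 9
181: h=11, h2=6, probe 11,0 -> slot 0
510: h=0, h2=15, probe 0,15 -> slot 15
Table: [181, —, 487, 232, —, 538, —, 211, —, 79, 326, 62, 673, —, —, 510, —]

9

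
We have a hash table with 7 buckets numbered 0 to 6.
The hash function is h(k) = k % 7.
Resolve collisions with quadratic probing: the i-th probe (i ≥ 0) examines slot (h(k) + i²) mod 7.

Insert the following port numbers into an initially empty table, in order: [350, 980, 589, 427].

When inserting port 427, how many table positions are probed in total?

350 hashes to 0; slot 0 is free -> place at 0.
980 hashes to 0; 0 taken -> place at 1.
589 hashes to 1; 1 taken -> place at 2.
427 hashes to 0; 0,1 taken -> place at 4.
Table: [350, 980, 589, ., 427, ., .]

3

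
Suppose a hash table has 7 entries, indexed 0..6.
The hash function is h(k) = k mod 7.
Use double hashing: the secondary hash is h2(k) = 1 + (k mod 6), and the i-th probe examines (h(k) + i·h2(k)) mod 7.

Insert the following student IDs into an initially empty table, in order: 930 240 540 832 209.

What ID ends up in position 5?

209

Insert 930: h=6, slot 6 empty -> index 6.
Insert 240: h=2, slot 2 empty -> index 2.
Insert 540: h=1, slot 1 empty -> index 1.
Insert 832: h=6, h2=5, slot 6 occupied -> index 4.
Insert 209: h=6, h2=6, slot 6 occupied -> index 5.
Table: [_, 540, 240, _, 832, 209, 930]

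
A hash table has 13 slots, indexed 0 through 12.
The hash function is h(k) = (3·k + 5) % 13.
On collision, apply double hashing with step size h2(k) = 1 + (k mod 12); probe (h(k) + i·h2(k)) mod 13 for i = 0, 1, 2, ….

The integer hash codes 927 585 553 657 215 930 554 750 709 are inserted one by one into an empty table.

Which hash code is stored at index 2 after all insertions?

709

Insert 927: h=4, slot 4 empty → index 4.
Insert 585: h=5, slot 5 empty → index 5.
Insert 553: h=0, slot 0 empty → index 0.
Insert 657: h=0, h2=10, slot 0 occupied → index 10.
Insert 215: h=0, h2=12, slot 0 occupied → index 12.
Insert 930: h=0, h2=7, slot 0 occupied → index 7.
Insert 554: h=3, slot 3 empty → index 3.
Insert 750: h=6, slot 6 empty → index 6.
Insert 709: h=0, h2=2, slot 0 occupied → index 2.
Table: [553, —, 709, 554, 927, 585, 750, 930, —, —, 657, —, 215]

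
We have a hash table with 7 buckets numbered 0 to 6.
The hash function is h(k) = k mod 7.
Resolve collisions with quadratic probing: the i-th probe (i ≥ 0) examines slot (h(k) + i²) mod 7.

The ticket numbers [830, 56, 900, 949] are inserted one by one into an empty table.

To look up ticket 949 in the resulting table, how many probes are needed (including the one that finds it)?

830: h=4 → slot 4
56: h=0 → slot 0
900: h=4, probe 4,5 → slot 5
949: h=4, probe 4,5,1 → slot 1
Table: [56, 949, —, —, 830, 900, —]
Lookup 949: h=4, probe 4,5,1 → found at 1.

3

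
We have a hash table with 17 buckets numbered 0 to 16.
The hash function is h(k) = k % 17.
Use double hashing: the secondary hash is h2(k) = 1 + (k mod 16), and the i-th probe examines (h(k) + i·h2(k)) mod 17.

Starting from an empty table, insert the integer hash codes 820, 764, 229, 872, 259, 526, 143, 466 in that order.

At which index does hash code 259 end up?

820 hashes to 4; slot 4 is free → place at 4.
764 hashes to 16; slot 16 is free → place at 16.
229 hashes to 8; slot 8 is free → place at 8.
872 hashes to 5; slot 5 is free → place at 5.
259 hashes to 4, h2=4; 4,8 taken → place at 12.
526 hashes to 16, h2=15; 16 taken → place at 14.
143 hashes to 7; slot 7 is free → place at 7.
466 hashes to 7, h2=3; 7 taken → place at 10.
Table: [—, —, —, —, 820, 872, —, 143, 229, —, 466, —, 259, —, 526, —, 764]

12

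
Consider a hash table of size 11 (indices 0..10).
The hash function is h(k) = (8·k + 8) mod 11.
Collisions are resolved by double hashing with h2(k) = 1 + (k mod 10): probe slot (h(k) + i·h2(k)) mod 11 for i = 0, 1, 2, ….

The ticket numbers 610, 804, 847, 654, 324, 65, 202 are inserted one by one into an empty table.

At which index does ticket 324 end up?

3

Insert 610: h=4, slot 4 empty → index 4.
Insert 804: h=5, slot 5 empty → index 5.
Insert 847: h=8, slot 8 empty → index 8.
Insert 654: h=4, h2=5, slot 4 occupied → index 9.
Insert 324: h=4, h2=5, slots 4,9 occupied → index 3.
Insert 65: h=0, slot 0 empty → index 0.
Insert 202: h=7, slot 7 empty → index 7.
Table: [65, ∅, ∅, 324, 610, 804, ∅, 202, 847, 654, ∅]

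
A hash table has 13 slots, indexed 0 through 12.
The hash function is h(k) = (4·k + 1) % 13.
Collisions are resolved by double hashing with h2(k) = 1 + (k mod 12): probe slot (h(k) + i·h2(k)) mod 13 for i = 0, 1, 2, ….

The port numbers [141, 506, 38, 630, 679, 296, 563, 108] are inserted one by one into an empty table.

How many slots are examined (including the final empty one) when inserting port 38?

2

Insert 141: h=6, slot 6 empty -> index 6.
Insert 506: h=10, slot 10 empty -> index 10.
Insert 38: h=10, h2=3, slot 10 occupied -> index 0.
Insert 630: h=12, slot 12 empty -> index 12.
Insert 679: h=0, h2=8, slot 0 occupied -> index 8.
Insert 296: h=2, slot 2 empty -> index 2.
Insert 563: h=4, slot 4 empty -> index 4.
Insert 108: h=4, h2=1, slot 4 occupied -> index 5.
Table: [38, ∅, 296, ∅, 563, 108, 141, ∅, 679, ∅, 506, ∅, 630]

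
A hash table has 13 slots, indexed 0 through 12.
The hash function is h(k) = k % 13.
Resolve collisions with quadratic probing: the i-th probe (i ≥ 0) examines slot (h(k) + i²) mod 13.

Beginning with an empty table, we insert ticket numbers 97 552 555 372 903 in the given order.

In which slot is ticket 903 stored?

97 hashes to 6; slot 6 is free → place at 6.
552 hashes to 6; 6 taken → place at 7.
555 hashes to 9; slot 9 is free → place at 9.
372 hashes to 8; slot 8 is free → place at 8.
903 hashes to 6; 6,7 taken → place at 10.
Table: [_, _, _, _, _, _, 97, 552, 372, 555, 903, _, _]

10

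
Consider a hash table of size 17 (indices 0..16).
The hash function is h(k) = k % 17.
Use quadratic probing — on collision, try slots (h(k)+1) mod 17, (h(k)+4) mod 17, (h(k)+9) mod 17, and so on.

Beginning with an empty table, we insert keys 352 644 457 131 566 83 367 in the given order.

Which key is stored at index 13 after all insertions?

131

352 hashes to 12; slot 12 is free => place at 12.
644 hashes to 15; slot 15 is free => place at 15.
457 hashes to 15; 15 taken => place at 16.
131 hashes to 12; 12 taken => place at 13.
566 hashes to 5; slot 5 is free => place at 5.
83 hashes to 15; 15,16 taken => place at 2.
367 hashes to 10; slot 10 is free => place at 10.
Table: [-, -, 83, -, -, 566, -, -, -, -, 367, -, 352, 131, -, 644, 457]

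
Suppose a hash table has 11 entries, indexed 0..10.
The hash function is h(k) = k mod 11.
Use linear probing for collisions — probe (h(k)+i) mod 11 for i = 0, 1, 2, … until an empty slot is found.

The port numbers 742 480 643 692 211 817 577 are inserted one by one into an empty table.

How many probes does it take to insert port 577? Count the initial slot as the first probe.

742 hashes to 5; slot 5 is free → place at 5.
480 hashes to 7; slot 7 is free → place at 7.
643 hashes to 5; 5 taken → place at 6.
692 hashes to 10; slot 10 is free → place at 10.
211 hashes to 2; slot 2 is free → place at 2.
817 hashes to 3; slot 3 is free → place at 3.
577 hashes to 5; 5,6,7 taken → place at 8.
Table: [., ., 211, 817, ., 742, 643, 480, 577, ., 692]

4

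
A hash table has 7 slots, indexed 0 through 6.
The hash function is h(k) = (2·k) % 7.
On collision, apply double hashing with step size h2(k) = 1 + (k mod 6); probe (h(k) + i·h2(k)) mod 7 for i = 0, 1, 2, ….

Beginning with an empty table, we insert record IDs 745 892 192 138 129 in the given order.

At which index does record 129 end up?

1

Insert 745: h=6, slot 6 empty -> index 6.
Insert 892: h=6, h2=5, slot 6 occupied -> index 4.
Insert 192: h=6, h2=1, slot 6 occupied -> index 0.
Insert 138: h=3, slot 3 empty -> index 3.
Insert 129: h=6, h2=4, slots 6,3,0,4 occupied -> index 1.
Table: [192, 129, —, 138, 892, —, 745]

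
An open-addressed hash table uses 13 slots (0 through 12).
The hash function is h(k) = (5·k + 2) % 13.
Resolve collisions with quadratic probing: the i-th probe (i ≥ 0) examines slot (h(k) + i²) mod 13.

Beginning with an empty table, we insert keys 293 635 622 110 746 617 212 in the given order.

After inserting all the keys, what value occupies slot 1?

746

Insert 293: h=11, slot 11 empty → index 11.
Insert 635: h=5, slot 5 empty → index 5.
Insert 622: h=5, slot 5 occupied → index 6.
Insert 110: h=6, slot 6 occupied → index 7.
Insert 746: h=1, slot 1 empty → index 1.
Insert 617: h=6, slots 6,7 occupied → index 10.
Insert 212: h=9, slot 9 empty → index 9.
Table: [—, 746, —, —, —, 635, 622, 110, —, 212, 617, 293, —]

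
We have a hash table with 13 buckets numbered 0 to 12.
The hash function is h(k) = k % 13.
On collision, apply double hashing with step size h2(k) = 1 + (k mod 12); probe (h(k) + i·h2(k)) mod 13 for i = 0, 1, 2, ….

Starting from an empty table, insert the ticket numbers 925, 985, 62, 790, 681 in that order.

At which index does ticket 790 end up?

8

925: h=2 -> slot 2
985: h=10 -> slot 10
62: h=10, h2=3, probe 10,0 -> slot 0
790: h=10, h2=11, probe 10,8 -> slot 8
681: h=5 -> slot 5
Table: [62, —, 925, —, —, 681, —, —, 790, —, 985, —, —]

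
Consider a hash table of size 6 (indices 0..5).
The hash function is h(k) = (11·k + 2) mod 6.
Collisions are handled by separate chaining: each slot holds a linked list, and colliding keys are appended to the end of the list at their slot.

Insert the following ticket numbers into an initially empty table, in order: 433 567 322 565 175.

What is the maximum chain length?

3

433 -> bucket 1
567 -> bucket 5
322 -> bucket 4
565 -> bucket 1 (collision)
175 -> bucket 1 (collision)
Final buckets:
0: _
1: 433 -> 565 -> 175
2: _
3: _
4: 322
5: 567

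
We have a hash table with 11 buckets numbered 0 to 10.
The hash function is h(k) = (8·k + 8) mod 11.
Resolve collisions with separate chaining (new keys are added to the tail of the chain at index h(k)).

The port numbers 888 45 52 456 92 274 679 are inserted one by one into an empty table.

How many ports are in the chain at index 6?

3

Insert 888: h=6, bucket 6 empty → new chain.
Insert 45: h=5, bucket 5 empty → new chain.
Insert 52: h=6, bucket 6 nonempty → append to chain.
Insert 456: h=4, bucket 4 empty → new chain.
Insert 92: h=7, bucket 7 empty → new chain.
Insert 274: h=0, bucket 0 empty → new chain.
Insert 679: h=6, bucket 6 nonempty → append to chain.
Final buckets:
0: 274
1: ∅
2: ∅
3: ∅
4: 456
5: 45
6: 888 -> 52 -> 679
7: 92
8: ∅
9: ∅
10: ∅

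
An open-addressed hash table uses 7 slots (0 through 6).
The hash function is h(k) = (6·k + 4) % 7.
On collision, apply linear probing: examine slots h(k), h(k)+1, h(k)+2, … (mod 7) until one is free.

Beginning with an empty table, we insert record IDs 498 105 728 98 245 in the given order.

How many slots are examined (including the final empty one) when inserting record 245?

4

Insert 498: h=3, slot 3 empty → index 3.
Insert 105: h=4, slot 4 empty → index 4.
Insert 728: h=4, slot 4 occupied → index 5.
Insert 98: h=4, slots 4,5 occupied → index 6.
Insert 245: h=4, slots 4,5,6 occupied → index 0.
Table: [245, ., ., 498, 105, 728, 98]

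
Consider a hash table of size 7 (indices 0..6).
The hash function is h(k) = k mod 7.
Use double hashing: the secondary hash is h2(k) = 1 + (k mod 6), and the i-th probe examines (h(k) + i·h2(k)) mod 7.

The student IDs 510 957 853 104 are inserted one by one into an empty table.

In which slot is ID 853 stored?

1

510 hashes to 6; slot 6 is free -> place at 6.
957 hashes to 5; slot 5 is free -> place at 5.
853 hashes to 6, h2=2; 6 taken -> place at 1.
104 hashes to 6, h2=3; 6 taken -> place at 2.
Table: [-, 853, 104, -, -, 957, 510]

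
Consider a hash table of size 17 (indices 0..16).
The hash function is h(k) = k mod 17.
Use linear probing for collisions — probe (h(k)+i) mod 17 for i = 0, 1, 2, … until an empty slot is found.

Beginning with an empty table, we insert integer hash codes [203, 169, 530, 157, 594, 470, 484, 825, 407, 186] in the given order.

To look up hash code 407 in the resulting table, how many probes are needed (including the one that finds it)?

4

203 hashes to 16; slot 16 is free => place at 16.
169 hashes to 16; 16 taken => place at 0.
530 hashes to 3; slot 3 is free => place at 3.
157 hashes to 4; slot 4 is free => place at 4.
594 hashes to 16; 16,0 taken => place at 1.
470 hashes to 11; slot 11 is free => place at 11.
484 hashes to 8; slot 8 is free => place at 8.
825 hashes to 9; slot 9 is free => place at 9.
407 hashes to 16; 16,0,1 taken => place at 2.
186 hashes to 16; 16,0,1,2,3,4 taken => place at 5.
Table: [169, 594, 407, 530, 157, 186, ., ., 484, 825, ., 470, ., ., ., ., 203]
Lookup 407: h=16, probe 16,0,1,2 → found at 2.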